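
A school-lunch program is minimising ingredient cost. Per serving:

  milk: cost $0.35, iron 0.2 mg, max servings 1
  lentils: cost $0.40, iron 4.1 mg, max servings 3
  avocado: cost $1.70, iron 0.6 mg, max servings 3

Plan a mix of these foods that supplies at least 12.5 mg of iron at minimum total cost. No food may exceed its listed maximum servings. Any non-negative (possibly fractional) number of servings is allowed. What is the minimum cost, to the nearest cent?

Cost per mg of iron: lentils $0.0976, milk $1.7500, avocado $2.8333.
Take 3 servings of lentils: +12.3 mg iron for $1.20 (total $1.20, still need 0.2 mg).
Take 1 serving of milk: +0.2 mg iron for $0.35 (total $1.55, still need 0.0 mg).
Greedy by cheapest-per-mg is optimal for a single linear constraint, so the minimum cost is $1.55.

$1.55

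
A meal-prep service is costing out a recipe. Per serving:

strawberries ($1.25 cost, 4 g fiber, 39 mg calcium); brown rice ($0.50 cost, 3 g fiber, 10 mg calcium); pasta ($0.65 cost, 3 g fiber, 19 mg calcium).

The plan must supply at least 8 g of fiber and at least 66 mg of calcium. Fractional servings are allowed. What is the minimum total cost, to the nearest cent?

$2.16

Compare the cost at each extreme point of the feasible region.
strawberries only: max(8/4, 66/39) = 2 servings → $2.50.
brown rice only: max(8/3, 66/10) = 6.6 servings → $3.30.
pasta only: max(8/3, 66/19) = 3.474 servings → $2.26.
strawberries + brown rice with both tight: 1.532 servings and 0.6234 servings → $2.23.
strawberries + pasta with both tight: 1.122 servings and 1.171 servings → $2.16.
brown rice + pasta with both targets exact would need a negative amount; discard.
The minimum over all feasible corners is $2.16.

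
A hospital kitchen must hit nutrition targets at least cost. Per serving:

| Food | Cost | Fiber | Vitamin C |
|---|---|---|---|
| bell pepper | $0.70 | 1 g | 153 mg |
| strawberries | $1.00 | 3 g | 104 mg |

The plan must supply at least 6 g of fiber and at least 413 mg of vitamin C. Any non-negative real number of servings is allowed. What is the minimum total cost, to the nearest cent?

Check every corner: each single food scaled to meet both minima, and each pair solved so both constraints bind.
bell pepper only: max(6/1, 413/153) = 6 servings → $4.20.
strawberries only: max(6/3, 413/104) = 3.971 servings → $3.97.
bell pepper + strawberries with both tight: 1.732 servings and 1.423 servings → $2.64.
Cheapest feasible corner: $2.64.

$2.64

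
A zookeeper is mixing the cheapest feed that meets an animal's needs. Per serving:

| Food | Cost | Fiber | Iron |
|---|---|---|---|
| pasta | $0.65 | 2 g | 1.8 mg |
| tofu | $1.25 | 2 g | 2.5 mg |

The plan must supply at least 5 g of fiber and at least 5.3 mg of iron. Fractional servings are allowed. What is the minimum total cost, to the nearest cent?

$1.91

For a min-cost LP with two ≥-constraints, a basic feasible solution has at most two positive variables.
pasta only: max(5/2, 5.3/1.8) = 2.944 servings → $1.91.
tofu only: max(5/2, 5.3/2.5) = 2.5 servings → $3.12.
pasta + tofu with both tight: 1.357 servings and 1.143 servings → $2.31.
Cheapest feasible corner: $1.91.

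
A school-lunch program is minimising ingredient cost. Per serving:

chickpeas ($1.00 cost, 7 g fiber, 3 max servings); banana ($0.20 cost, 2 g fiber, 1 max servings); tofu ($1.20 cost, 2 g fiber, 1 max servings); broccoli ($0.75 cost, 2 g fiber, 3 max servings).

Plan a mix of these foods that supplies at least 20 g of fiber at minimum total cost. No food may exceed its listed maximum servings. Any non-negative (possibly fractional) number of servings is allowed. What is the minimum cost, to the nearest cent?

Cost per g of fiber: banana $0.1000, chickpeas $0.1429, broccoli $0.3750, tofu $0.6000.
Take 1 serving of banana: +2.0 g fiber for $0.20 (total $0.20, still need 18.0 g).
Take 2.571 servings of chickpeas: +18.0 g fiber for $2.57 (total $2.77, still need 0.0 g).
Greedy by cheapest-per-g is optimal for a single linear constraint, so the minimum cost is $2.77.

$2.77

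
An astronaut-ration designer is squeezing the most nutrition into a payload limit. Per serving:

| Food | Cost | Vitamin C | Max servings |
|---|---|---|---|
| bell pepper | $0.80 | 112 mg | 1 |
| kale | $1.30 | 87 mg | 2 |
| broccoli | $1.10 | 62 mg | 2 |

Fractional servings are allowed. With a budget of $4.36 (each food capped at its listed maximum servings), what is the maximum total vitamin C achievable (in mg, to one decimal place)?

340.1 mg

Vitamin C per dollar: bell pepper 140, kale 66.92, broccoli 56.36.
Take 1 serving of bell pepper: spends $0.80, +112.0 mg vitamin C (running total 112.0 mg).
Take 2 servings of kale: spends $2.60, +174.0 mg vitamin C (running total 286.0 mg).
Take 0.8727 servings of broccoli: spends $0.96, +54.1 mg vitamin C (running total 340.1 mg).
Filling greedily by vitamin C-per-dollar is optimal for one linear limit, giving 340.1 mg.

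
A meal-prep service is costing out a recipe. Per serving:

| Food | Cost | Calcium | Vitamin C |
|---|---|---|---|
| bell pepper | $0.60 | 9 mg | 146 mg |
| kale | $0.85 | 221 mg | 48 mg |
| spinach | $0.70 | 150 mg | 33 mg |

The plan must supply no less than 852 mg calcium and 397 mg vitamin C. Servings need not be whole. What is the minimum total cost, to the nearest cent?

Check every corner: each single food scaled to meet both minima, and each pair solved so both constraints bind.
bell pepper only: max(852/9, 397/146) = 94.67 servings → $56.80.
kale only: max(852/221, 397/48) = 8.271 servings → $7.03.
spinach only: max(852/150, 397/33) = 12.03 servings → $8.42.
bell pepper + kale with both tight: 1.471 servings and 3.795 servings → $4.11.
bell pepper + spinach with both tight: 1.455 servings and 5.593 servings → $4.79.
kale + spinach: the both-tight solution has a negative serving — not a feasible corner.
So the least-cost plan costs $4.11.

$4.11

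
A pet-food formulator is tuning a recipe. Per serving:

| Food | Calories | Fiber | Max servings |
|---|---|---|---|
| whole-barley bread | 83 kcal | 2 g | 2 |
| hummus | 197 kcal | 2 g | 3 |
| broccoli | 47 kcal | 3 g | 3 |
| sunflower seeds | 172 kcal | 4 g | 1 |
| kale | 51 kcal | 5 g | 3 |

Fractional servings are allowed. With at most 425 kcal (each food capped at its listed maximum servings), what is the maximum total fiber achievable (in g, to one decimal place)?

27.2 g

Fiber per kcal: kale 0.09804, broccoli 0.06383, whole-barley bread 0.0241, sunflower seeds 0.02326, hummus 0.01015.
Take 3 servings of kale: uses 153 kcal, +15.0 g fiber (running total 15.0 g).
Take 3 servings of broccoli: uses 141 kcal, +9.0 g fiber (running total 24.0 g).
Take 1.578 servings of whole-barley bread: uses 131 kcal, +3.2 g fiber (running total 27.2 g).
Filling greedily by fiber-per-kcal is optimal for one linear limit, giving 27.2 g.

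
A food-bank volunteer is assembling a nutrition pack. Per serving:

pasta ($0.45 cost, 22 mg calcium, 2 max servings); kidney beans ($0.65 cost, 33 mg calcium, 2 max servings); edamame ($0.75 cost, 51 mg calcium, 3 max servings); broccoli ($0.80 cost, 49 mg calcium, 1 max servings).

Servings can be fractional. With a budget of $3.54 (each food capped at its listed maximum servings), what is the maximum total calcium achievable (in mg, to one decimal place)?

Calcium per dollar: edamame 68, broccoli 61.25, kidney beans 50.77, pasta 48.89.
Take 3 servings of edamame: spends $2.25, +153.0 mg calcium (running total 153.0 mg).
Take 1 serving of broccoli: spends $0.80, +49.0 mg calcium (running total 202.0 mg).
Take 0.7538 servings of kidney beans: spends $0.49, +24.9 mg calcium (running total 226.9 mg).
Greedy by best ratio exhausts the cost allowance optimally: 226.9 mg.

226.9 mg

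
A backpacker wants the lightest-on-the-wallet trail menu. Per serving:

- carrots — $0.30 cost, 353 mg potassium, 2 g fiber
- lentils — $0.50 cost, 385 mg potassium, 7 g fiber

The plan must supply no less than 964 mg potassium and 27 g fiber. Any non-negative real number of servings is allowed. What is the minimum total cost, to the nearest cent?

$1.93

carrots only: max(964/353, 27/2) = 13.5 servings → $4.05.
lentils only: max(964/385, 27/7) = 3.857 servings → $1.93.
carrots + lentils: the both-tight solution has a negative serving — not a feasible corner.
Cheapest feasible corner: $1.93.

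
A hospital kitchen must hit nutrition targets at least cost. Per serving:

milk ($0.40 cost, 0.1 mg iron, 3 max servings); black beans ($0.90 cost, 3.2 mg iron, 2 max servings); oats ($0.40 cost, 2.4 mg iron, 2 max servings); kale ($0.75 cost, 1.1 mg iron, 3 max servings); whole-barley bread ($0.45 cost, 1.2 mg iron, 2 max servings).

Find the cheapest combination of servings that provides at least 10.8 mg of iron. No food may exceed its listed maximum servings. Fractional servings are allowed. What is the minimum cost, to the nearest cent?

$2.49

Cost per mg of iron: oats $0.1667, black beans $0.2812, whole-barley bread $0.3750, kale $0.6818, milk $4.0000.
Take 2 servings of oats: +4.8 mg iron for $0.80 (total $0.80, still need 6.0 mg).
Take 1.875 servings of black beans: +6.0 mg iron for $1.69 (total $2.49, still need 0.0 mg).
Greedy by cheapest-per-mg is optimal for a single linear constraint, so the minimum cost is $2.49.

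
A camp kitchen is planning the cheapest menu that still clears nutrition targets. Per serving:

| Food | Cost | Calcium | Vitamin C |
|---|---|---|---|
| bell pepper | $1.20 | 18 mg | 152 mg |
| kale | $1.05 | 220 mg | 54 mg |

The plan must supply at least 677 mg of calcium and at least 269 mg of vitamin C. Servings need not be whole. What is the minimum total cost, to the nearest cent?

Minimising a linear cost over {calcium ≥ 677, vitamin C ≥ 269, servings ≥ 0} — the optimum is at a vertex, using one or two foods.
bell pepper only: max(677/18, 269/152) = 37.61 servings → $45.13.
kale only: max(677/220, 269/54) = 4.981 servings → $5.23.
bell pepper + kale with both tight: 0.6967 servings and 3.02 servings → $4.01.
The minimum over all feasible corners is $4.01.

$4.01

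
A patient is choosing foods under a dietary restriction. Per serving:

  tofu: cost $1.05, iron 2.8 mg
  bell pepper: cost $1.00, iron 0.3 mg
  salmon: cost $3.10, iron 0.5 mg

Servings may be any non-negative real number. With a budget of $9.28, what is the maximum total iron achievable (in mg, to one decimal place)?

24.7 mg

Iron per dollar: tofu 2.667, bell pepper 0.3, salmon 0.1613.
With no serving limits, spend the whole cost allowance on tofu: $9.28 / $1.05 × 2.8 mg = 24.7 mg.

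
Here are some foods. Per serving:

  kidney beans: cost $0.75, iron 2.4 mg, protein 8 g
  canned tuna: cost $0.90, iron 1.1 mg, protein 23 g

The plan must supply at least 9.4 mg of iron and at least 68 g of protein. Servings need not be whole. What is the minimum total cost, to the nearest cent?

An LP optimum is at a vertex; with two nutrient constraints at most two foods are used. Check each candidate.
kidney beans only: max(9.4/2.4, 68/8) = 8.5 servings → $6.38.
canned tuna only: max(9.4/1.1, 68/23) = 8.545 servings → $7.69.
kidney beans + canned tuna with both tight: 3.047 servings and 1.897 servings → $3.99.
The minimum over all feasible corners is $3.99.

$3.99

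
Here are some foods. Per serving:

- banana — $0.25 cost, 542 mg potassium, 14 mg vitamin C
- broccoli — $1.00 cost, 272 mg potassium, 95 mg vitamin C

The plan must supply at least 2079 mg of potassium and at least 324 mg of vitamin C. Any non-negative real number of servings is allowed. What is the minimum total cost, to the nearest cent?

The cheapest plan sits at a corner of the feasible region — with two constraints it uses at most two foods.
banana only: max(2079/542, 324/14) = 23.14 servings → $5.79.
broccoli only: max(2079/272, 324/95) = 7.643 servings → $7.64.
banana + broccoli with both tight: 2.294 servings and 3.072 servings → $3.65.
Cheapest feasible corner: $3.65.

$3.65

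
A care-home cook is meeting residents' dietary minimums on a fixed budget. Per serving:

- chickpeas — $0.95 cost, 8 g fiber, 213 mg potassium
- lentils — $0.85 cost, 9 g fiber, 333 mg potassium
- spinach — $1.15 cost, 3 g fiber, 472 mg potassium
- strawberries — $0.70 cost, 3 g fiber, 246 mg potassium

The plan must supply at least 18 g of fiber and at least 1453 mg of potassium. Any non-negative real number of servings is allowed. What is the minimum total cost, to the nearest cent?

With two linear requirements the optimum uses one or two foods; enumerate the corners.
chickpeas only: max(18/8, 1453/213) = 6.822 servings → $6.48.
lentils only: max(18/9, 1453/333) = 4.363 servings → $3.71.
spinach only: max(18/3, 1453/472) = 6 servings → $6.90.
strawberries only: max(18/3, 1453/246) = 6 servings → $4.20.
chickpeas + lentils with both targets exact would need a negative amount; discard.
chickpeas + spinach with both tight: 1.319 servings and 2.483 servings → $4.11.
chickpeas + strawberries with both tight: 0.05192 servings and 5.862 servings → $4.15.
lentils + spinach with both tight: 1.273 servings and 2.18 servings → $3.59.
lentils + strawberries with both tight: 0.05679 servings and 5.83 servings → $4.13.
spinach + strawberries: intersection lies outside the first quadrant.
The minimum over all feasible corners is $3.59.

$3.59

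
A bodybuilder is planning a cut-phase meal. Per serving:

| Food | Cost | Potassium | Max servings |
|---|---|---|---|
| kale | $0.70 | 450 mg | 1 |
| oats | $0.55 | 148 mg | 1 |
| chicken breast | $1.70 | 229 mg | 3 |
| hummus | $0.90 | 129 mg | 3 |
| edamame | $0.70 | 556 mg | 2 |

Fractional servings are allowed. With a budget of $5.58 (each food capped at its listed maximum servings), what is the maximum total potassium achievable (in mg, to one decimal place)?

Potassium per dollar: edamame 794.3, kale 642.9, oats 269.1, hummus 143.3, chicken breast 134.7.
Take 2 servings of edamame: spends $1.40, +1112.0 mg potassium (running total 1112.0 mg).
Take 1 serving of kale: spends $0.70, +450.0 mg potassium (running total 1562.0 mg).
Take 1 serving of oats: spends $0.55, +148.0 mg potassium (running total 1710.0 mg).
Take 3 servings of hummus: spends $2.70, +387.0 mg potassium (running total 2097.0 mg).
Take 0.1353 servings of chicken breast: spends $0.23, +31.0 mg potassium (running total 2128.0 mg).
Filling greedily by potassium-per-dollar is optimal for one linear limit, giving 2128.0 mg.

2128.0 mg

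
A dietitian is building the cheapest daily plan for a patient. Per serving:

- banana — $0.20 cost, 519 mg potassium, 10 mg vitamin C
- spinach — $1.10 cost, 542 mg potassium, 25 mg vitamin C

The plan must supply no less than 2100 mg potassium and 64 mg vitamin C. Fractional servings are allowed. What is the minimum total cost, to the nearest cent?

$1.28

This is a tiny linear program; its minimum lies at a vertex of the feasible set. List the vertices and price them.
banana only: max(2100/519, 64/10) = 6.4 servings → $1.28.
spinach only: max(2100/542, 64/25) = 3.875 servings → $4.26.
banana + spinach with both tight: 2.358 servings and 1.617 servings → $2.25.
The minimum over all feasible corners is $1.28.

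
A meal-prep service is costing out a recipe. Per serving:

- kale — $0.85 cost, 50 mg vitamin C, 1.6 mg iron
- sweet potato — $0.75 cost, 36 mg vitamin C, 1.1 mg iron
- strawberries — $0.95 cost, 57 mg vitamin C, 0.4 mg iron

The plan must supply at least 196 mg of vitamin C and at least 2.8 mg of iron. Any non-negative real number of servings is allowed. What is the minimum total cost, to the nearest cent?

With two linear requirements the optimum uses one or two foods; enumerate the corners.
kale only: max(196/50, 2.8/1.6) = 3.92 servings → $3.33.
sweet potato only: max(196/36, 2.8/1.1) = 5.444 servings → $4.08.
strawberries only: max(196/57, 2.8/0.4) = 7 servings → $6.65.
kale + sweet potato with both targets exact would need a negative amount; discard.
kale + strawberries with both tight: 1.14 servings and 2.438 servings → $3.29.
sweet potato + strawberries with both tight: 1.681 servings and 2.377 servings → $3.52.
So the least-cost plan costs $3.29.

$3.29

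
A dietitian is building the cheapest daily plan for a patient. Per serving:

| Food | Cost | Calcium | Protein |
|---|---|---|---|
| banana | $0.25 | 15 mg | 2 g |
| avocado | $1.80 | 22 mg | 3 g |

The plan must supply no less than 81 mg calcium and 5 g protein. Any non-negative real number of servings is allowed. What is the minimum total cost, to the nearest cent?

$1.35

At the optimum either one food covers both requirements or two foods hit both targets exactly; no other combination can be cheaper.
banana only: max(81/15, 5/2) = 5.4 servings → $1.35.
avocado only: max(81/22, 5/3) = 3.682 servings → $6.63.
banana + avocado with both targets exact would need a negative amount; discard.
The minimum over all feasible corners is $1.35.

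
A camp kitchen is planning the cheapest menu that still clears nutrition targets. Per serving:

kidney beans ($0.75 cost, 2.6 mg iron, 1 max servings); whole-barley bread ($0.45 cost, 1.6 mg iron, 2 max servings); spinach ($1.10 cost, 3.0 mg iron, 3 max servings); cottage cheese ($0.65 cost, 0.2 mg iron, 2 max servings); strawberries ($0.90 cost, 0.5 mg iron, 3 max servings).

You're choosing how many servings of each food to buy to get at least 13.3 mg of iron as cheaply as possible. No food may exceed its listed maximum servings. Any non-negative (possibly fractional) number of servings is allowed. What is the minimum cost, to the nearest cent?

$4.40

Cost per mg of iron: whole-barley bread $0.2812, kidney beans $0.2885, spinach $0.3667, strawberries $1.8000, cottage cheese $3.2500.
Take 2 servings of whole-barley bread: +3.2 mg iron for $0.90 (total $0.90, still need 10.1 mg).
Take 1 serving of kidney beans: +2.6 mg iron for $0.75 (total $1.65, still need 7.5 mg).
Take 2.5 servings of spinach: +7.5 mg iron for $2.75 (total $4.40, still need 0.0 mg).
Greedy by cheapest-per-mg is optimal for a single linear constraint, so the minimum cost is $4.40.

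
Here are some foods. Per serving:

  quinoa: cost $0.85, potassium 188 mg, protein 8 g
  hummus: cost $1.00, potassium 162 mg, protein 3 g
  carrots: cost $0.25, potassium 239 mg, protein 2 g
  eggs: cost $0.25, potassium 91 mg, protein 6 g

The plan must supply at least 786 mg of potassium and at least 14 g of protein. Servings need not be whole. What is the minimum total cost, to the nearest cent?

$1.04

With two linear requirements the optimum uses one or two foods; enumerate the corners.
quinoa only: max(786/188, 14/8) = 4.181 servings → $3.55.
hummus only: max(786/162, 14/3) = 4.852 servings → $4.85.
carrots only: max(786/239, 14/2) = 7 servings → $1.75.
eggs only: max(786/91, 14/6) = 8.637 servings → $2.16.
quinoa + hummus with both targets exact would need a negative amount; discard.
quinoa + carrots with both tight: 1.155 servings and 2.38 servings → $1.58.
quinoa + eggs: the both-tight solution has a negative serving — not a feasible corner.
hummus + carrots with both tight: 4.514 servings and 0.229 servings → $4.57.
hummus + eggs with both targets exact would need a negative amount; discard.
carrots + eggs with both tight: 2.749 servings and 1.417 servings → $1.04.
Cheapest feasible corner: $1.04.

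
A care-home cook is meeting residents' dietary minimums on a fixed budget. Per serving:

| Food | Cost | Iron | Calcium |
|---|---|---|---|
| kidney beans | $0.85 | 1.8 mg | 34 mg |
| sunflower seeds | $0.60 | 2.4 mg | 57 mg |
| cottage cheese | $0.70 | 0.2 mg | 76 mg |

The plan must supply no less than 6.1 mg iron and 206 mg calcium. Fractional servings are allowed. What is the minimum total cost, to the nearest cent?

$2.08

kidney beans only: max(6.1/1.8, 206/34) = 6.059 servings → $5.15.
sunflower seeds only: max(6.1/2.4, 206/57) = 3.614 servings → $2.17.
cottage cheese only: max(6.1/0.2, 206/76) = 30.5 servings → $21.35.
kidney beans + sunflower seeds: intersection lies outside the first quadrant.
kidney beans + cottage cheese with both tight: 3.249 servings and 1.257 servings → $3.64.
sunflower seeds + cottage cheese with both tight: 2.47 servings and 0.8579 servings → $2.08.
The minimum over all feasible corners is $2.08.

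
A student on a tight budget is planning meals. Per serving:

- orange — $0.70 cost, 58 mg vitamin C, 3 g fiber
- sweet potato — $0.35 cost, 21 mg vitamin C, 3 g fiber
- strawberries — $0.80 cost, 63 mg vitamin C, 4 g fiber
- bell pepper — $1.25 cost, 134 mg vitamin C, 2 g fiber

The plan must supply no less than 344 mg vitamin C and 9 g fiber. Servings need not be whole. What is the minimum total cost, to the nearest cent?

$3.43

orange only: max(344/58, 9/3) = 5.931 servings → $4.15.
sweet potato only: max(344/21, 9/3) = 16.38 servings → $5.73.
strawberries only: max(344/63, 9/4) = 5.46 servings → $4.37.
bell pepper only: max(344/134, 9/2) = 4.5 servings → $5.62.
orange + sweet potato: intersection lies outside the first quadrant.
orange + strawberries: the both-tight solution has a negative serving — not a feasible corner.
orange + bell pepper with both tight: 1.811 servings and 1.783 servings → $3.50.
sweet potato + strawberries: intersection lies outside the first quadrant.
sweet potato + bell pepper with both tight: 1.439 servings and 2.342 servings → $3.43.
strawberries + bell pepper with both tight: 1.263 servings and 1.973 servings → $3.48.
Cheapest feasible corner: $3.43.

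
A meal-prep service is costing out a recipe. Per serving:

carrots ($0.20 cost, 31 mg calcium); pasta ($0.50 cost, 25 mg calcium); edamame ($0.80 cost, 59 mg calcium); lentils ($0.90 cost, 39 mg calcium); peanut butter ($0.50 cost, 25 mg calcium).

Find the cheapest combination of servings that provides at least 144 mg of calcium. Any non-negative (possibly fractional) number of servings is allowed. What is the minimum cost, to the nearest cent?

Cost per mg of calcium: carrots $0.0065, edamame $0.0136, pasta $0.0200, peanut butter $0.0200, lentils $0.0231.
With no serving limits, use only carrots: 144 mg / 31 mg = 4.645 servings × $0.20 = $0.93.

$0.93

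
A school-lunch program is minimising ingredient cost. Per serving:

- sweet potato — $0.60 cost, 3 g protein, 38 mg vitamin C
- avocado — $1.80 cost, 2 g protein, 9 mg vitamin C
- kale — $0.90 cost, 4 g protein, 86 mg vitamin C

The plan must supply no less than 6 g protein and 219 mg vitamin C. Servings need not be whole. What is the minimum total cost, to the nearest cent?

$2.29

Compare the cost at each extreme point of the feasible region.
sweet potato only: max(6/3, 219/38) = 5.763 servings → $3.46.
avocado only: max(6/2, 219/9) = 24.33 servings → $43.80.
kale only: max(6/4, 219/86) = 2.547 servings → $2.29.
sweet potato + avocado: the both-tight solution has a negative serving — not a feasible corner.
sweet potato + kale with both targets exact would need a negative amount; discard.
avocado + kale: the both-tight solution has a negative serving — not a feasible corner.
So the least-cost plan costs $2.29.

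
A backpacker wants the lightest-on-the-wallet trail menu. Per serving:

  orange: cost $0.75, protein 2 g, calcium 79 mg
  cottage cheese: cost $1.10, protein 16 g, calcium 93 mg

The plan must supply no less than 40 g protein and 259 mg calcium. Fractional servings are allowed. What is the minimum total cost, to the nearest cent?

$2.99

At the optimum either one food covers both requirements or two foods hit both targets exactly; no other combination can be cheaper.
orange only: max(40/2, 259/79) = 20 servings → $15.00.
cottage cheese only: max(40/16, 259/93) = 2.785 servings → $3.06.
orange + cottage cheese with both tight: 0.3933 servings and 2.451 servings → $2.99.
So the least-cost plan costs $2.99.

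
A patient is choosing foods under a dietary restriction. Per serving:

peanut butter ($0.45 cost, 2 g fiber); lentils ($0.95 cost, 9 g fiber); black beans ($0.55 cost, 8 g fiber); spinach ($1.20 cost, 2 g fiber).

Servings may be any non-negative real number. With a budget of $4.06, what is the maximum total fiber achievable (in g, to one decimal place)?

Fiber per dollar: black beans 14.55, lentils 9.474, peanut butter 4.444, spinach 1.667.
With no serving limits, spend the whole cost allowance on black beans: $4.06 / $0.55 × 8 g = 59.1 g.

59.1 g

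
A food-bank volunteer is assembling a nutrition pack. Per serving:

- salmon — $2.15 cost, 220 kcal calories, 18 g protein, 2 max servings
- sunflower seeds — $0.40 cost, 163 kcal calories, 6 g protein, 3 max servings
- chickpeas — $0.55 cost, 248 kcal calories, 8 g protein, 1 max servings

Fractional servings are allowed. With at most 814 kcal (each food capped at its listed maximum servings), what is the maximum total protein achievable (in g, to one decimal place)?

Protein per kcal: salmon 0.08182, sunflower seeds 0.03681, chickpeas 0.03226.
Take 2 servings of salmon: uses 440 kcal, +36.0 g protein (running total 36.0 g).
Take 2.294 servings of sunflower seeds: uses 374 kcal, +13.8 g protein (running total 49.8 g).
Filling greedily by protein-per-kcal is optimal for one linear limit, giving 49.8 g.

49.8 g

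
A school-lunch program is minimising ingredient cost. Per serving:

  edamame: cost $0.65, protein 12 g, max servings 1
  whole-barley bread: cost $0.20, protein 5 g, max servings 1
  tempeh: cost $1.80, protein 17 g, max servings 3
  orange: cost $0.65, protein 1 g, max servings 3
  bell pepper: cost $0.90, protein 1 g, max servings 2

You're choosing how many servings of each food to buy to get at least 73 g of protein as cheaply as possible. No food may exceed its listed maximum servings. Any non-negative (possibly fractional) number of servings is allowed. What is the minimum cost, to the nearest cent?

Cost per g of protein: whole-barley bread $0.0400, edamame $0.0542, tempeh $0.1059, orange $0.6500, bell pepper $0.9000.
Take 1 serving of whole-barley bread: +5.0 g protein for $0.20 (total $0.20, still need 68.0 g).
Take 1 serving of edamame: +12.0 g protein for $0.65 (total $0.85, still need 56.0 g).
Take 3 servings of tempeh: +51.0 g protein for $5.40 (total $6.25, still need 5.0 g).
Take 3 servings of orange: +3.0 g protein for $1.95 (total $8.20, still need 2.0 g).
Take 2 servings of bell pepper: +2.0 g protein for $1.80 (total $10.00, still need 0.0 g).
Filling from the cheapest source first is optimal under one linear minimum: $10.00.

$10.00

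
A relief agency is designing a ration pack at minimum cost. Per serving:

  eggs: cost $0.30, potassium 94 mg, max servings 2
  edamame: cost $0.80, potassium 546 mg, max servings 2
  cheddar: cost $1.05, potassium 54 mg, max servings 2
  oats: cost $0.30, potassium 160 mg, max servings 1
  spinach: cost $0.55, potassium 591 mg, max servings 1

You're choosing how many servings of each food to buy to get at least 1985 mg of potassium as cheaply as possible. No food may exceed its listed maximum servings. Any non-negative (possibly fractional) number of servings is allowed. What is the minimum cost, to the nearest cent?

$2.90

Cost per mg of potassium: spinach $0.0009, edamame $0.0015, oats $0.0019, eggs $0.0032, cheddar $0.0194.
Take 1 serving of spinach: +591.0 mg potassium for $0.55 (total $0.55, still need 1394.0 mg).
Take 2 servings of edamame: +1092.0 mg potassium for $1.60 (total $2.15, still need 302.0 mg).
Take 1 serving of oats: +160.0 mg potassium for $0.30 (total $2.45, still need 142.0 mg).
Take 1.511 servings of eggs: +142.0 mg potassium for $0.45 (total $2.90, still need 0.0 mg).
Filling from the cheapest source first is optimal under one linear minimum: $2.90.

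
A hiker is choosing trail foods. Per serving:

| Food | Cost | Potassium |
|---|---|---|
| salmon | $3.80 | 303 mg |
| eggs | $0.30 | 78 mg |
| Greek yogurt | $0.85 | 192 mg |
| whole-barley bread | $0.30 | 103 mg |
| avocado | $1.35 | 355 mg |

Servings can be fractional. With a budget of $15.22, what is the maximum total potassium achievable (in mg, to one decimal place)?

5225.5 mg

Potassium per dollar: whole-barley bread 343.3, avocado 263, eggs 260, Greek yogurt 225.9, salmon 79.74.
With no serving limits, spend the whole cost allowance on whole-barley bread: $15.22 / $0.30 × 103 mg = 5225.5 mg.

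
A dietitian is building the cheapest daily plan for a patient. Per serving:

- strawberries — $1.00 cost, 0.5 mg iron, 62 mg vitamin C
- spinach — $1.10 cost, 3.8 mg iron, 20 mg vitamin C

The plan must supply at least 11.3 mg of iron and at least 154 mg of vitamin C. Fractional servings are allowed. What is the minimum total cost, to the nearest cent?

Two binding constraints pin down two serving amounts, so the optimal mix uses at most two foods. The candidates are each food alone (scaled to the tighter of iron/vitamin C) and each pair with both constraints tight.
strawberries only: max(11.3/0.5, 154/62) = 22.6 servings → $22.60.
spinach only: max(11.3/3.8, 154/20) = 7.7 servings → $8.47.
strawberries + spinach with both tight: 1.592 servings and 2.764 servings → $4.63.
The minimum over all feasible corners is $4.63.

$4.63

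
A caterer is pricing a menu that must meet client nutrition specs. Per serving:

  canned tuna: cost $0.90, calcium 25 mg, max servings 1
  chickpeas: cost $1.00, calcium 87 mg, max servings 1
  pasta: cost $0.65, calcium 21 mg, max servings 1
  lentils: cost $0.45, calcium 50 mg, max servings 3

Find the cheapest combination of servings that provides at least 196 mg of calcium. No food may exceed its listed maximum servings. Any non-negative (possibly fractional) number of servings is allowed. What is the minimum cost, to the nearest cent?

Cost per mg of calcium: lentils $0.0090, chickpeas $0.0115, pasta $0.0310, canned tuna $0.0360.
Take 3 servings of lentils: +150.0 mg calcium for $1.35 (total $1.35, still need 46.0 mg).
Take 0.5287 servings of chickpeas: +46.0 mg calcium for $0.53 (total $1.88, still need 0.0 mg).
Filling from the cheapest source first is optimal under one linear minimum: $1.88.

$1.88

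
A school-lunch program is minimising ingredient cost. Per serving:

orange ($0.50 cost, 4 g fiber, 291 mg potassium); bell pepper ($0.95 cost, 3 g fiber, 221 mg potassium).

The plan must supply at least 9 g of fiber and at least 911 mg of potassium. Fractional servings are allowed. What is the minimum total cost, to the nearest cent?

Two binding constraints pin down two serving amounts, so the optimal mix uses at most two foods. The candidates are each food alone (scaled to the tighter of fiber/potassium) and each pair with both constraints tight.
orange only: max(9/4, 911/291) = 3.131 servings → $1.57.
bell pepper only: max(9/3, 911/221) = 4.122 servings → $3.92.
orange + bell pepper: intersection lies outside the first quadrant.
Cheapest feasible corner: $1.57.

$1.57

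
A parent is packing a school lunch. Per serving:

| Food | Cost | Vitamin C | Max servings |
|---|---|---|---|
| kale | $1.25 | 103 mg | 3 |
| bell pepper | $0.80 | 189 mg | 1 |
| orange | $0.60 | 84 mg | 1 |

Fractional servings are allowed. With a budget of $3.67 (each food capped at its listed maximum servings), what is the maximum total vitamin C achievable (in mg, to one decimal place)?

Vitamin C per dollar: bell pepper 236.2, orange 140, kale 82.4.
Take 1 serving of bell pepper: spends $0.80, +189.0 mg vitamin C (running total 189.0 mg).
Take 1 serving of orange: spends $0.60, +84.0 mg vitamin C (running total 273.0 mg).
Take 1.816 servings of kale: spends $2.27, +187.0 mg vitamin C (running total 460.0 mg).
Filling greedily by vitamin C-per-dollar is optimal for one linear limit, giving 460.0 mg.

460.0 mg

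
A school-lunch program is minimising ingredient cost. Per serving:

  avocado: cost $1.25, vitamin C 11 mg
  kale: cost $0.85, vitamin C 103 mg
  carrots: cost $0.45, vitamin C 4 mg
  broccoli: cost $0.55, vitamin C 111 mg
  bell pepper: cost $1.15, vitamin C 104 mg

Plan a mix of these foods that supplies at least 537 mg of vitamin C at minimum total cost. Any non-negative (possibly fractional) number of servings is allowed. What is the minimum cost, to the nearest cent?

Cost per mg of vitamin C: broccoli $0.0050, kale $0.0083, bell pepper $0.0111, carrots $0.1125, avocado $0.1136.
With no serving limits, use only broccoli: 537 mg / 111 mg = 4.838 servings × $0.55 = $2.66.

$2.66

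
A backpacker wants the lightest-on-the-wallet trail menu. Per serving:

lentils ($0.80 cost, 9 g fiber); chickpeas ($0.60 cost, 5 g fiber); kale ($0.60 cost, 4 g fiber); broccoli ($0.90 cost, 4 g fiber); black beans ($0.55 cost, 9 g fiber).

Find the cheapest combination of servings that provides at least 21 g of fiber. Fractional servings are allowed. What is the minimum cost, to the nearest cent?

Cost per g of fiber: black beans $0.0611, lentils $0.0889, chickpeas $0.1200, kale $0.1500, broccoli $0.2250.
With no serving limits, use only black beans: 21 g / 9 g = 2.333 servings × $0.55 = $1.28.

$1.28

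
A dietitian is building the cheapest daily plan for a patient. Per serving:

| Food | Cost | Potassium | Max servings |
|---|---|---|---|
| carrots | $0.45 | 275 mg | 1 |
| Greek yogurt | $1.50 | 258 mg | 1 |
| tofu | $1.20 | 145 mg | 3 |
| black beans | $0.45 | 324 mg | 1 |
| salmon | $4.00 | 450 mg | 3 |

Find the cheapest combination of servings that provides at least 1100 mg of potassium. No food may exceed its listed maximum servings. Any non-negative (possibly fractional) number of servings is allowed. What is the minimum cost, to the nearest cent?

$4.41

Cost per mg of potassium: black beans $0.0014, carrots $0.0016, Greek yogurt $0.0058, tofu $0.0083, salmon $0.0089.
Take 1 serving of black beans: +324.0 mg potassium for $0.45 (total $0.45, still need 776.0 mg).
Take 1 serving of carrots: +275.0 mg potassium for $0.45 (total $0.90, still need 501.0 mg).
Take 1 serving of Greek yogurt: +258.0 mg potassium for $1.50 (total $2.40, still need 243.0 mg).
Take 1.676 servings of tofu: +243.0 mg potassium for $2.01 (total $4.41, still need 0.0 mg).
Filling from the cheapest source first is optimal under one linear minimum: $4.41.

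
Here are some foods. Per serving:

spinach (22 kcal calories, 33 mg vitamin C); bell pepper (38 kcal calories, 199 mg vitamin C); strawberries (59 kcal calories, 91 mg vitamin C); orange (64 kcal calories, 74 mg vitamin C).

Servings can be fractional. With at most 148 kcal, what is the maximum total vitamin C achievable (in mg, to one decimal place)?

Vitamin C per kcal: bell pepper 5.237, strawberries 1.542, spinach 1.5, orange 1.156.
With no serving limits, spend the whole calories allowance on bell pepper: 148 kcal / 38 kcal × 199 mg = 775.1 mg.

775.1 mg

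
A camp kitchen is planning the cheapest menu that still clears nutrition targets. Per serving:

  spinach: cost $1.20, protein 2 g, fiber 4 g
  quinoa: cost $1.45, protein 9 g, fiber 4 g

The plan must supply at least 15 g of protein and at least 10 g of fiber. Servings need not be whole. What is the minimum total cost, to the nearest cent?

Check every corner: each single food scaled to meet both minima, and each pair solved so both constraints bind.
spinach only: max(15/2, 10/4) = 7.5 servings → $9.00.
quinoa only: max(15/9, 10/4) = 2.5 servings → $3.62.
spinach + quinoa with both tight: 1.071 servings and 1.429 servings → $3.36.
So the least-cost plan costs $3.36.

$3.36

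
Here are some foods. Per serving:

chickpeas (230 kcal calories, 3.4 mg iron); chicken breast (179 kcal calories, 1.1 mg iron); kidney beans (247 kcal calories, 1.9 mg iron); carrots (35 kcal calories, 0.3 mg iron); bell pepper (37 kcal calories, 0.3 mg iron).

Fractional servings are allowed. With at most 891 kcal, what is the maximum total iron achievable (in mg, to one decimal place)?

13.2 mg

Iron per kcal: chickpeas 0.01478, carrots 0.008571, bell pepper 0.008108, kidney beans 0.007692, chicken breast 0.006145.
With no serving limits, spend the whole calories allowance on chickpeas: 891 kcal / 230 kcal × 3.4 mg = 13.2 mg.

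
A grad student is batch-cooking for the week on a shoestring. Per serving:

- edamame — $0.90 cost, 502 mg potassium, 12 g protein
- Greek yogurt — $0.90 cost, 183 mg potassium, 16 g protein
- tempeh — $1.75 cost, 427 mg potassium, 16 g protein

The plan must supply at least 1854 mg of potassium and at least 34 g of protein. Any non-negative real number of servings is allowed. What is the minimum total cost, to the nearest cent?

$3.32

The cheapest plan sits at a corner of the feasible region — with two constraints it uses at most two foods.
edamame only: max(1854/502, 34/12) = 3.693 servings → $3.32.
Greek yogurt only: max(1854/183, 34/16) = 10.13 servings → $9.12.
tempeh only: max(1854/427, 34/16) = 4.342 servings → $7.60.
edamame + Greek yogurt: intersection lies outside the first quadrant.
edamame + tempeh: intersection lies outside the first quadrant.
Greek yogurt + tempeh: the both-tight solution has a negative serving — not a feasible corner.
So the least-cost plan costs $3.32.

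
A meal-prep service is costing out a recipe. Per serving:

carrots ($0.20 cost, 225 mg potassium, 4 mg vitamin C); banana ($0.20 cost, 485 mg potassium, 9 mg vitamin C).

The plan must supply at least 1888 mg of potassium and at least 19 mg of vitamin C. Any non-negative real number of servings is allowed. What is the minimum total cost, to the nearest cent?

$0.78

At the optimum either one food covers both requirements or two foods hit both targets exactly; no other combination can be cheaper.
carrots only: max(1888/225, 19/4) = 8.391 servings → $1.68.
banana only: max(1888/485, 19/9) = 3.893 servings → $0.78.
carrots + banana: intersection lies outside the first quadrant.
Cheapest feasible corner: $0.78.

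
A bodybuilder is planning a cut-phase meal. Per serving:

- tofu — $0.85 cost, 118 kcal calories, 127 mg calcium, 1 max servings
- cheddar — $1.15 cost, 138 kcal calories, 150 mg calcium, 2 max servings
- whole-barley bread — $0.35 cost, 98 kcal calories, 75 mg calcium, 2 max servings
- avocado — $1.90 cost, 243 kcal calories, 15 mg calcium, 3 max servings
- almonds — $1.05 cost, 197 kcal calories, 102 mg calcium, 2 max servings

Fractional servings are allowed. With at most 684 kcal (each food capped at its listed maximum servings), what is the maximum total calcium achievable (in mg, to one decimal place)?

625.7 mg

Calcium per kcal: cheddar 1.087, tofu 1.076, whole-barley bread 0.7653, almonds 0.5178, avocado 0.06173.
Take 2 servings of cheddar: uses 276 kcal, +300.0 mg calcium (running total 300.0 mg).
Take 1 serving of tofu: uses 118 kcal, +127.0 mg calcium (running total 427.0 mg).
Take 2 servings of whole-barley bread: uses 196 kcal, +150.0 mg calcium (running total 577.0 mg).
Take 0.4772 servings of almonds: uses 94 kcal, +48.7 mg calcium (running total 625.7 mg).
Greedy by best ratio exhausts the calories allowance optimally: 625.7 mg.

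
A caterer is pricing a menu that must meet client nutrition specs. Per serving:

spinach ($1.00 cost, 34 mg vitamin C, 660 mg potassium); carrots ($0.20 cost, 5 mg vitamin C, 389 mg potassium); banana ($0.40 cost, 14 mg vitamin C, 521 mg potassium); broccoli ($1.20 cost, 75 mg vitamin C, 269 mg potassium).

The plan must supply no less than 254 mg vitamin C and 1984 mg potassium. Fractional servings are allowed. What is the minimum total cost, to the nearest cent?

Compare the cost at each extreme point of the feasible region.
spinach only: max(254/34, 1984/660) = 7.471 servings → $7.47.
carrots only: max(254/5, 1984/389) = 50.8 servings → $10.16.
banana only: max(254/14, 1984/521) = 18.14 servings → $7.26.
broccoli only: max(254/75, 1984/269) = 7.375 servings → $8.85.
spinach + carrots: intersection lies outside the first quadrant.
spinach + banana: intersection lies outside the first quadrant.
spinach + broccoli with both tight: 1.994 servings and 2.483 servings → $4.97.
carrots + banana: intersection lies outside the first quadrant.
carrots + broccoli with both tight: 2.892 servings and 3.194 servings → $4.41.
banana + broccoli with both tight: 2.279 servings and 2.961 servings → $4.47.
So the least-cost plan costs $4.41.

$4.41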